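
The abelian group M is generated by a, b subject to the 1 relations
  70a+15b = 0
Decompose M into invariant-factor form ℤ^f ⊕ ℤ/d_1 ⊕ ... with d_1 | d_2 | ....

Answer: M ≅ ℤ^1 ⊕ ℤ/5

Derivation:
rank_ℚ(R)=1; free=2−1=1
SNF(R) diag = [5] → torsion [5]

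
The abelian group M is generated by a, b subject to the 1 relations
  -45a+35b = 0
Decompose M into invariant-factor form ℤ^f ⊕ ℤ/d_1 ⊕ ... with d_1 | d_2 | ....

Answer: M ≅ ℤ^1 ⊕ ℤ/5

Derivation:
rank_ℚ(R)=1; free=2−1=1
SNF(R) diag = [5] → torsion [5]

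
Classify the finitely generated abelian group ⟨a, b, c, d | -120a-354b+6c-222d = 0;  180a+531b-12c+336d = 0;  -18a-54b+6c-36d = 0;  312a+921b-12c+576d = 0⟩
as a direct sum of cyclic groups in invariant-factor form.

rank_ℚ(R)=4; free=4−4=0
SNF(R) diag = [3, 6, 6, 12] → torsion [3, 6, 6, 12]

Answer: M ≅ ℤ/3 ⊕ ℤ/6 ⊕ ℤ/6 ⊕ ℤ/12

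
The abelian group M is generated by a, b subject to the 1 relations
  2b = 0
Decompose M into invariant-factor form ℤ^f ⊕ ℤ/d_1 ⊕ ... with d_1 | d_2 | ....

Answer: M ≅ ℤ^1 ⊕ ℤ/2

Derivation:
rank_ℚ(R)=1; free=2−1=1
SNF(R) diag = [2] → torsion [2]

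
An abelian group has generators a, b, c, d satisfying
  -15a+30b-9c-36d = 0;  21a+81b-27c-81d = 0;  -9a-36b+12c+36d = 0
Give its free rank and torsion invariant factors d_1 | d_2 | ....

Answer: M ≅ ℤ^1 ⊕ ℤ/3 ⊕ ℤ/3 ⊕ ℤ/3

Derivation:
rank_ℚ(R)=3; free=4−3=1
SNF(R) diag = [3, 3, 3] → torsion [3, 3, 3]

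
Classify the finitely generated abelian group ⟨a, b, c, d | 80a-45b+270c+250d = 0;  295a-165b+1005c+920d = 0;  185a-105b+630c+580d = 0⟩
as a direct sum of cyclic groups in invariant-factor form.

rank_ℚ(R)=3; free=4−3=1
SNF(R) diag = [5, 15, 15] → torsion [5, 15, 15]

Answer: M ≅ ℤ^1 ⊕ ℤ/5 ⊕ ℤ/15 ⊕ ℤ/15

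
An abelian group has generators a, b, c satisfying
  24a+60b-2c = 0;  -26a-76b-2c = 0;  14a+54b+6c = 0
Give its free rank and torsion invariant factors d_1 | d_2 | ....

Answer: M ≅ ℤ/2 ⊕ ℤ/2 ⊕ ℤ/2

Derivation:
rank_ℚ(R)=3; free=3−3=0
SNF(R) diag = [2, 2, 2] → torsion [2, 2, 2]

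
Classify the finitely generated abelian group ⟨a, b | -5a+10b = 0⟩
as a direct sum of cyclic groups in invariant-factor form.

Answer: M ≅ ℤ^1 ⊕ ℤ/5

Derivation:
rank_ℚ(R)=1; free=2−1=1
SNF(R) diag = [5] → torsion [5]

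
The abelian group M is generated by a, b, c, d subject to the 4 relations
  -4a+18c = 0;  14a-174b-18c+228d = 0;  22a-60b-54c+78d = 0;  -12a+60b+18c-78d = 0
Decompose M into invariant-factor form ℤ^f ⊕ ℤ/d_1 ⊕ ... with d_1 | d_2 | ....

Answer: M ≅ ℤ/2 ⊕ ℤ/6 ⊕ ℤ/18 ⊕ ℤ/18

Derivation:
rank_ℚ(R)=4; free=4−4=0
SNF(R) diag = [2, 6, 18, 18] → torsion [2, 6, 18, 18]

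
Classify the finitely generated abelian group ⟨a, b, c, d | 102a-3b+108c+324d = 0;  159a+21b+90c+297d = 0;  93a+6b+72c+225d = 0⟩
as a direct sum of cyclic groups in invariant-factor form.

rank_ℚ(R)=3; free=4−3=1
SNF(R) diag = [3, 9, 18] → torsion [3, 9, 18]

Answer: M ≅ ℤ^1 ⊕ ℤ/3 ⊕ ℤ/9 ⊕ ℤ/18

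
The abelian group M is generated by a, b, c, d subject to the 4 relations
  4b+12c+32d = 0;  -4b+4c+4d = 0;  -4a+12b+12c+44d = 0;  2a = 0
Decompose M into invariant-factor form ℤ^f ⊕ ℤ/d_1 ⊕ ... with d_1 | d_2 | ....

rank_ℚ(R)=4; free=4−4=0
SNF(R) diag = [2, 4, 4, 8] → torsion [2, 4, 4, 8]

Answer: M ≅ ℤ/2 ⊕ ℤ/4 ⊕ ℤ/4 ⊕ ℤ/8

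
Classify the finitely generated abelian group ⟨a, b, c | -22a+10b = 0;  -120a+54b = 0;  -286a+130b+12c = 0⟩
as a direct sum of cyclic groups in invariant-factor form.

rank_ℚ(R)=3; free=3−3=0
SNF(R) diag = [2, 6, 12] → torsion [2, 6, 12]

Answer: M ≅ ℤ/2 ⊕ ℤ/6 ⊕ ℤ/12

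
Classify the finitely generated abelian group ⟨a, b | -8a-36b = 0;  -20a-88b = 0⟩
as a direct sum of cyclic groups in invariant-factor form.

Answer: M ≅ ℤ/4 ⊕ ℤ/4

Derivation:
rank_ℚ(R)=2; free=2−2=0
SNF(R) diag = [4, 4] → torsion [4, 4]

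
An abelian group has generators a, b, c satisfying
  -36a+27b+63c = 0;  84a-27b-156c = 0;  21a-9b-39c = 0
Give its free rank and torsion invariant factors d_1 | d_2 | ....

rank_ℚ(R)=3; free=3−3=0
SNF(R) diag = [3, 9, 27] → torsion [3, 9, 27]

Answer: M ≅ ℤ/3 ⊕ ℤ/9 ⊕ ℤ/27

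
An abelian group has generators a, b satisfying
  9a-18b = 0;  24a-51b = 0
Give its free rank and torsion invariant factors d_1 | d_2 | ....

Answer: M ≅ ℤ/3 ⊕ ℤ/9

Derivation:
rank_ℚ(R)=2; free=2−2=0
SNF(R) diag = [3, 9] → torsion [3, 9]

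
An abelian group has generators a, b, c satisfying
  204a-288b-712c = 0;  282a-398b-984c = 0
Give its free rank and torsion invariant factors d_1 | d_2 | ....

rank_ℚ(R)=2; free=3−2=1
SNF(R) diag = [2, 4] → torsion [2, 4]

Answer: M ≅ ℤ^1 ⊕ ℤ/2 ⊕ ℤ/4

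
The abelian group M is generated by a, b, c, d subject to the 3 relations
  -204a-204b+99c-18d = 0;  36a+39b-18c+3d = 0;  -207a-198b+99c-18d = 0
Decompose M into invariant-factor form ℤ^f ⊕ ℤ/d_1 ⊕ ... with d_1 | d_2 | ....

rank_ℚ(R)=3; free=4−3=1
SNF(R) diag = [3, 3, 9] → torsion [3, 3, 9]

Answer: M ≅ ℤ^1 ⊕ ℤ/3 ⊕ ℤ/3 ⊕ ℤ/9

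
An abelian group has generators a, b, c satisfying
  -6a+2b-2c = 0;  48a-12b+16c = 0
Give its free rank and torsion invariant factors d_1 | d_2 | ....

Answer: M ≅ ℤ^1 ⊕ ℤ/2 ⊕ ℤ/4

Derivation:
rank_ℚ(R)=2; free=3−2=1
SNF(R) diag = [2, 4] → torsion [2, 4]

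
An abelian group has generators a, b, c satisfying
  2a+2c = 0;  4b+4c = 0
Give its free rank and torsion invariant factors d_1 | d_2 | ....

rank_ℚ(R)=2; free=3−2=1
SNF(R) diag = [2, 4] → torsion [2, 4]

Answer: M ≅ ℤ^1 ⊕ ℤ/2 ⊕ ℤ/4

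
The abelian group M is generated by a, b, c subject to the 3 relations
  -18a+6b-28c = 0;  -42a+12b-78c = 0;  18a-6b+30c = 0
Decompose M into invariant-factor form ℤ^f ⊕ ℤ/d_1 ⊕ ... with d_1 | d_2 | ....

rank_ℚ(R)=3; free=3−3=0
SNF(R) diag = [2, 6, 6] → torsion [2, 6, 6]

Answer: M ≅ ℤ/2 ⊕ ℤ/6 ⊕ ℤ/6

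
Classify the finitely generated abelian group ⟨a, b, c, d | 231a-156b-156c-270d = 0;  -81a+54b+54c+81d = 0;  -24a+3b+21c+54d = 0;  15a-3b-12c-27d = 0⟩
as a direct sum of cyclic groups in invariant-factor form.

Answer: M ≅ ℤ/3 ⊕ ℤ/9 ⊕ ℤ/27 ⊕ ℤ/27

Derivation:
rank_ℚ(R)=4; free=4−4=0
SNF(R) diag = [3, 9, 27, 27] → torsion [3, 9, 27, 27]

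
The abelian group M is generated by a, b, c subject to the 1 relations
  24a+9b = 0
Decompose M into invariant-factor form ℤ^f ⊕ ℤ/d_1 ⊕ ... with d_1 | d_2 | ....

rank_ℚ(R)=1; free=3−1=2
SNF(R) diag = [3] → torsion [3]

Answer: M ≅ ℤ^2 ⊕ ℤ/3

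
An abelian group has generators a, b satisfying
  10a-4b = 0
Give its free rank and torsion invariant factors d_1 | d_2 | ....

Answer: M ≅ ℤ^1 ⊕ ℤ/2

Derivation:
rank_ℚ(R)=1; free=2−1=1
SNF(R) diag = [2] → torsion [2]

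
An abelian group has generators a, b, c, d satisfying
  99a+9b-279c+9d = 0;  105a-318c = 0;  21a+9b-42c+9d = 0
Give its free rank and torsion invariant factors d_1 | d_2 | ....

Answer: M ≅ ℤ^1 ⊕ ℤ/3 ⊕ ℤ/9 ⊕ ℤ/27

Derivation:
rank_ℚ(R)=3; free=4−3=1
SNF(R) diag = [3, 9, 27] → torsion [3, 9, 27]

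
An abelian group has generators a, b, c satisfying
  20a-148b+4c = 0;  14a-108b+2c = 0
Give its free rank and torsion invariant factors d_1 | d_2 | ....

rank_ℚ(R)=2; free=3−2=1
SNF(R) diag = [2, 4] → torsion [2, 4]

Answer: M ≅ ℤ^1 ⊕ ℤ/2 ⊕ ℤ/4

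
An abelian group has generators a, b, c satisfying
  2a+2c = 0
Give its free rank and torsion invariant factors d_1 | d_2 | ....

Answer: M ≅ ℤ^2 ⊕ ℤ/2

Derivation:
rank_ℚ(R)=1; free=3−1=2
SNF(R) diag = [2] → torsion [2]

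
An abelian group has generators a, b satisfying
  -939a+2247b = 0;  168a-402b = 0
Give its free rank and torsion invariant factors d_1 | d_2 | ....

Answer: M ≅ ℤ/3 ⊕ ℤ/6

Derivation:
rank_ℚ(R)=2; free=2−2=0
SNF(R) diag = [3, 6] → torsion [3, 6]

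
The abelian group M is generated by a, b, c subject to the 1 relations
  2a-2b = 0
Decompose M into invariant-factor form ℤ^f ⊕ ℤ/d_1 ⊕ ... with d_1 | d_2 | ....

Answer: M ≅ ℤ^2 ⊕ ℤ/2

Derivation:
rank_ℚ(R)=1; free=3−1=2
SNF(R) diag = [2] → torsion [2]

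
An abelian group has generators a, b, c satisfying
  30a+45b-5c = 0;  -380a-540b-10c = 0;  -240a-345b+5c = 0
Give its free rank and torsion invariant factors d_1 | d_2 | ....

rank_ℚ(R)=3; free=3−3=0
SNF(R) diag = [5, 10, 30] → torsion [5, 10, 30]

Answer: M ≅ ℤ/5 ⊕ ℤ/10 ⊕ ℤ/30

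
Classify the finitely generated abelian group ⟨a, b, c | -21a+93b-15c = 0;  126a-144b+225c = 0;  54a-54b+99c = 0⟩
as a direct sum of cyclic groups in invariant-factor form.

Answer: M ≅ ℤ/3 ⊕ ℤ/9 ⊕ ℤ/18

Derivation:
rank_ℚ(R)=3; free=3−3=0
SNF(R) diag = [3, 9, 18] → torsion [3, 9, 18]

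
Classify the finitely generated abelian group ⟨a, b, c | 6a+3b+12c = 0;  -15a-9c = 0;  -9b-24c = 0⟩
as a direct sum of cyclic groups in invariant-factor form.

Answer: M ≅ ℤ/3 ⊕ ℤ/3 ⊕ ℤ/6

Derivation:
rank_ℚ(R)=3; free=3−3=0
SNF(R) diag = [3, 3, 6] → torsion [3, 3, 6]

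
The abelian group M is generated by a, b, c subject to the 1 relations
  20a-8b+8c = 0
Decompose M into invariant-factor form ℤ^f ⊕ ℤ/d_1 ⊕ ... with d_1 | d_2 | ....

Answer: M ≅ ℤ^2 ⊕ ℤ/4

Derivation:
rank_ℚ(R)=1; free=3−1=2
SNF(R) diag = [4] → torsion [4]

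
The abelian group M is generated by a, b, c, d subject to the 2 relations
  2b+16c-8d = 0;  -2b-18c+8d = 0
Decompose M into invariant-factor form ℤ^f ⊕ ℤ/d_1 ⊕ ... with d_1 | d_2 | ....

rank_ℚ(R)=2; free=4−2=2
SNF(R) diag = [2, 2] → torsion [2, 2]

Answer: M ≅ ℤ^2 ⊕ ℤ/2 ⊕ ℤ/2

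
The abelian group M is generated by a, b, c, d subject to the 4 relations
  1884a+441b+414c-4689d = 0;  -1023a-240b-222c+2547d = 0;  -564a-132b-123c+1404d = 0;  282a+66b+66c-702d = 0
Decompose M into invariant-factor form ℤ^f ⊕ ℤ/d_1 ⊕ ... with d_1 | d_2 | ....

Answer: M ≅ ℤ/3 ⊕ ℤ/3 ⊕ ℤ/9 ⊕ ℤ/18

Derivation:
rank_ℚ(R)=4; free=4−4=0
SNF(R) diag = [3, 3, 9, 18] → torsion [3, 3, 9, 18]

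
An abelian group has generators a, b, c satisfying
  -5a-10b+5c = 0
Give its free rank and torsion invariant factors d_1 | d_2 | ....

rank_ℚ(R)=1; free=3−1=2
SNF(R) diag = [5] → torsion [5]

Answer: M ≅ ℤ^2 ⊕ ℤ/5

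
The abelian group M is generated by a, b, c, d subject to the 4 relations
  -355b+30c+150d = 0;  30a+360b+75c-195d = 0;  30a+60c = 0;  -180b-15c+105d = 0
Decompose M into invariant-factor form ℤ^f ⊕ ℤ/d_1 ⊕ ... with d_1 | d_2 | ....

Answer: M ≅ ℤ/5 ⊕ ℤ/15 ⊕ ℤ/30 ⊕ ℤ/90

Derivation:
rank_ℚ(R)=4; free=4−4=0
SNF(R) diag = [5, 15, 30, 90] → torsion [5, 15, 30, 90]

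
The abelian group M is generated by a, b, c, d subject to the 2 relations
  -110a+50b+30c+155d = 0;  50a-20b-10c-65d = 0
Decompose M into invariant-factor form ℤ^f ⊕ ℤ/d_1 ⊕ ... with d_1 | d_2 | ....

rank_ℚ(R)=2; free=4−2=2
SNF(R) diag = [5, 10] → torsion [5, 10]

Answer: M ≅ ℤ^2 ⊕ ℤ/5 ⊕ ℤ/10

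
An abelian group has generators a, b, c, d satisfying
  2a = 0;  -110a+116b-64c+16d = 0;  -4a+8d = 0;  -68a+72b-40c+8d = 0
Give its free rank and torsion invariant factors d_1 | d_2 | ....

Answer: M ≅ ℤ/2 ⊕ ℤ/4 ⊕ ℤ/8 ⊕ ℤ/8

Derivation:
rank_ℚ(R)=4; free=4−4=0
SNF(R) diag = [2, 4, 8, 8] → torsion [2, 4, 8, 8]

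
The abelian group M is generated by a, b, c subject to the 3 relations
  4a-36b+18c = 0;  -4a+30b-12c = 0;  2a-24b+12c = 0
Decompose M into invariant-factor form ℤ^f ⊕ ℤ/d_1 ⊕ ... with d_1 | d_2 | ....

rank_ℚ(R)=3; free=3−3=0
SNF(R) diag = [2, 6, 6] → torsion [2, 6, 6]

Answer: M ≅ ℤ/2 ⊕ ℤ/6 ⊕ ℤ/6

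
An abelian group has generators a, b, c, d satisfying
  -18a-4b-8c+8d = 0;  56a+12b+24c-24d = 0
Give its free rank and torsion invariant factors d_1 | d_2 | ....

Answer: M ≅ ℤ^2 ⊕ ℤ/2 ⊕ ℤ/4

Derivation:
rank_ℚ(R)=2; free=4−2=2
SNF(R) diag = [2, 4] → torsion [2, 4]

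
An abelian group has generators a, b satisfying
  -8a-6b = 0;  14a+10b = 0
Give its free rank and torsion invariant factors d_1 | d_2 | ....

Answer: M ≅ ℤ/2 ⊕ ℤ/2

Derivation:
rank_ℚ(R)=2; free=2−2=0
SNF(R) diag = [2, 2] → torsion [2, 2]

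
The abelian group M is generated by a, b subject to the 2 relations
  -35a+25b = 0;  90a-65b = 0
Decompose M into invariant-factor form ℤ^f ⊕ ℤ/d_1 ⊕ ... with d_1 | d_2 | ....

rank_ℚ(R)=2; free=2−2=0
SNF(R) diag = [5, 5] → torsion [5, 5]

Answer: M ≅ ℤ/5 ⊕ ℤ/5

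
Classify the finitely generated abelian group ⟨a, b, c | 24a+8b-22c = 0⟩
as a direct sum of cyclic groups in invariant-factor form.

rank_ℚ(R)=1; free=3−1=2
SNF(R) diag = [2] → torsion [2]

Answer: M ≅ ℤ^2 ⊕ ℤ/2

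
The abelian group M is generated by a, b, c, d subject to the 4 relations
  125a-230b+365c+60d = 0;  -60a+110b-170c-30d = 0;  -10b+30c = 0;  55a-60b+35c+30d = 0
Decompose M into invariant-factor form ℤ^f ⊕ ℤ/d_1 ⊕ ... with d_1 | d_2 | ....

rank_ℚ(R)=4; free=4−4=0
SNF(R) diag = [5, 10, 10, 30] → torsion [5, 10, 10, 30]

Answer: M ≅ ℤ/5 ⊕ ℤ/10 ⊕ ℤ/10 ⊕ ℤ/30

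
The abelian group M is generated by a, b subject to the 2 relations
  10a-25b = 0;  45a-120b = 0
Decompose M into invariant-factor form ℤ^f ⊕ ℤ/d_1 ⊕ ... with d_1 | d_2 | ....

Answer: M ≅ ℤ/5 ⊕ ℤ/15

Derivation:
rank_ℚ(R)=2; free=2−2=0
SNF(R) diag = [5, 15] → torsion [5, 15]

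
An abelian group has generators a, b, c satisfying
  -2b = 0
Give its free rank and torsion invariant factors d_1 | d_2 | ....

Answer: M ≅ ℤ^2 ⊕ ℤ/2

Derivation:
rank_ℚ(R)=1; free=3−1=2
SNF(R) diag = [2] → torsion [2]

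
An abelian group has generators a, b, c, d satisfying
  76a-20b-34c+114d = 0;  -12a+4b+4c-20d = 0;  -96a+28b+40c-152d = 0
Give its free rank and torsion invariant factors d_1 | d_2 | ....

Answer: M ≅ ℤ^1 ⊕ ℤ/2 ⊕ ℤ/4 ⊕ ℤ/12

Derivation:
rank_ℚ(R)=3; free=4−3=1
SNF(R) diag = [2, 4, 12] → torsion [2, 4, 12]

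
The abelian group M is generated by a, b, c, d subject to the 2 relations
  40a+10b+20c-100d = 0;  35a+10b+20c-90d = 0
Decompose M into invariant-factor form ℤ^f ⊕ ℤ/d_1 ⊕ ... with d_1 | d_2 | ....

rank_ℚ(R)=2; free=4−2=2
SNF(R) diag = [5, 10] → torsion [5, 10]

Answer: M ≅ ℤ^2 ⊕ ℤ/5 ⊕ ℤ/10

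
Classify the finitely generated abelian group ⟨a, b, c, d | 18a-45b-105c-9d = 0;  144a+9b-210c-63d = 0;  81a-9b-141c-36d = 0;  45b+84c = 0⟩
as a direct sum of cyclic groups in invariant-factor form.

Answer: M ≅ ℤ/3 ⊕ ℤ/9 ⊕ ℤ/9 ⊕ ℤ/9

Derivation:
rank_ℚ(R)=4; free=4−4=0
SNF(R) diag = [3, 9, 9, 9] → torsion [3, 9, 9, 9]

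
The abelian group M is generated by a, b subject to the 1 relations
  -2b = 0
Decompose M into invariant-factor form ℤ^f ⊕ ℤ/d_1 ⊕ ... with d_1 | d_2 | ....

Answer: M ≅ ℤ^1 ⊕ ℤ/2

Derivation:
rank_ℚ(R)=1; free=2−1=1
SNF(R) diag = [2] → torsion [2]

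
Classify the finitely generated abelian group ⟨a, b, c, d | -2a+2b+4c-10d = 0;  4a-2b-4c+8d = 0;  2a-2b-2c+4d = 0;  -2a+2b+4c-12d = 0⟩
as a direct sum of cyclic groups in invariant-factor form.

Answer: M ≅ ℤ/2 ⊕ ℤ/2 ⊕ ℤ/2 ⊕ ℤ/2

Derivation:
rank_ℚ(R)=4; free=4−4=0
SNF(R) diag = [2, 2, 2, 2] → torsion [2, 2, 2, 2]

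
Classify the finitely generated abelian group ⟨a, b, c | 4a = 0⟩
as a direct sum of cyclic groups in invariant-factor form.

rank_ℚ(R)=1; free=3−1=2
SNF(R) diag = [4] → torsion [4]

Answer: M ≅ ℤ^2 ⊕ ℤ/4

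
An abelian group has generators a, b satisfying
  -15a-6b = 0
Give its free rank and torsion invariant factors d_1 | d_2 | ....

Answer: M ≅ ℤ^1 ⊕ ℤ/3

Derivation:
rank_ℚ(R)=1; free=2−1=1
SNF(R) diag = [3] → torsion [3]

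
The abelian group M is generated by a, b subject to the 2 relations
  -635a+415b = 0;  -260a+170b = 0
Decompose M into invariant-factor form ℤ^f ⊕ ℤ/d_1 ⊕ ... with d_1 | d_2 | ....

rank_ℚ(R)=2; free=2−2=0
SNF(R) diag = [5, 10] → torsion [5, 10]

Answer: M ≅ ℤ/5 ⊕ ℤ/10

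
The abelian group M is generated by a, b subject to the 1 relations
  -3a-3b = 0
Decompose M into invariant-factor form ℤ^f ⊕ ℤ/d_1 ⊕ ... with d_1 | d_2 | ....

Answer: M ≅ ℤ^1 ⊕ ℤ/3

Derivation:
rank_ℚ(R)=1; free=2−1=1
SNF(R) diag = [3] → torsion [3]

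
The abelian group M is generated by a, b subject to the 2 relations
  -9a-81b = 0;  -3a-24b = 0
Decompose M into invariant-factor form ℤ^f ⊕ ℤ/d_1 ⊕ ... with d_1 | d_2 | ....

rank_ℚ(R)=2; free=2−2=0
SNF(R) diag = [3, 9] → torsion [3, 9]

Answer: M ≅ ℤ/3 ⊕ ℤ/9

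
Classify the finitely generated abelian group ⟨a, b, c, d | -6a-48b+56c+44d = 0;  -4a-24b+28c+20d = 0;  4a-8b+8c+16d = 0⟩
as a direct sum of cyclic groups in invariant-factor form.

rank_ℚ(R)=3; free=4−3=1
SNF(R) diag = [2, 4, 8] → torsion [2, 4, 8]

Answer: M ≅ ℤ^1 ⊕ ℤ/2 ⊕ ℤ/4 ⊕ ℤ/8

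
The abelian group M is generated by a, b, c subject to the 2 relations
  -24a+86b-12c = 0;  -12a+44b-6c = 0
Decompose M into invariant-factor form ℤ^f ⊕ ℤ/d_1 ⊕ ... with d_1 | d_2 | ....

Answer: M ≅ ℤ^1 ⊕ ℤ/2 ⊕ ℤ/6

Derivation:
rank_ℚ(R)=2; free=3−2=1
SNF(R) diag = [2, 6] → torsion [2, 6]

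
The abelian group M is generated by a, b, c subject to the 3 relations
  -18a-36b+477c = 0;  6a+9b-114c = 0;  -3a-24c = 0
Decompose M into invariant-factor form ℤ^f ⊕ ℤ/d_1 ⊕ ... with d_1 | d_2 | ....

rank_ℚ(R)=3; free=3−3=0
SNF(R) diag = [3, 9, 27] → torsion [3, 9, 27]

Answer: M ≅ ℤ/3 ⊕ ℤ/9 ⊕ ℤ/27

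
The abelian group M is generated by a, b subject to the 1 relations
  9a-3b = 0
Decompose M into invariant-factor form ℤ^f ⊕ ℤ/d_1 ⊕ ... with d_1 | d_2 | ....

rank_ℚ(R)=1; free=2−1=1
SNF(R) diag = [3] → torsion [3]

Answer: M ≅ ℤ^1 ⊕ ℤ/3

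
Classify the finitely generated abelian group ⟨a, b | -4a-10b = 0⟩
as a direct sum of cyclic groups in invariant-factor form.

Answer: M ≅ ℤ^1 ⊕ ℤ/2

Derivation:
rank_ℚ(R)=1; free=2−1=1
SNF(R) diag = [2] → torsion [2]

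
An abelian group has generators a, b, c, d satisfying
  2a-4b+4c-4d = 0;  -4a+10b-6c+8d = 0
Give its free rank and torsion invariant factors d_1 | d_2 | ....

Answer: M ≅ ℤ^2 ⊕ ℤ/2 ⊕ ℤ/2

Derivation:
rank_ℚ(R)=2; free=4−2=2
SNF(R) diag = [2, 2] → torsion [2, 2]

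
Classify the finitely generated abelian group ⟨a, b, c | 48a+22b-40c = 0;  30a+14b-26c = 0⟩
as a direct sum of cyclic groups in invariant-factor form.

Answer: M ≅ ℤ^1 ⊕ ℤ/2 ⊕ ℤ/6

Derivation:
rank_ℚ(R)=2; free=3−2=1
SNF(R) diag = [2, 6] → torsion [2, 6]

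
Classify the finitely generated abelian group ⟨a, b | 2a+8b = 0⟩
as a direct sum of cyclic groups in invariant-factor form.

rank_ℚ(R)=1; free=2−1=1
SNF(R) diag = [2] → torsion [2]

Answer: M ≅ ℤ^1 ⊕ ℤ/2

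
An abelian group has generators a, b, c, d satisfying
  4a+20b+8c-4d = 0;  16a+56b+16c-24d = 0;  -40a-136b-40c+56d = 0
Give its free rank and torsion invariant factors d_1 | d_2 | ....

rank_ℚ(R)=3; free=4−3=1
SNF(R) diag = [4, 8, 8] → torsion [4, 8, 8]

Answer: M ≅ ℤ^1 ⊕ ℤ/4 ⊕ ℤ/8 ⊕ ℤ/8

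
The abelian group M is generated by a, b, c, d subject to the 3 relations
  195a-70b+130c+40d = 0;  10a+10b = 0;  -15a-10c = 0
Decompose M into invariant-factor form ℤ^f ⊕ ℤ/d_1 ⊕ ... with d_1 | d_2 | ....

Answer: M ≅ ℤ^1 ⊕ ℤ/5 ⊕ ℤ/10 ⊕ ℤ/20

Derivation:
rank_ℚ(R)=3; free=4−3=1
SNF(R) diag = [5, 10, 20] → torsion [5, 10, 20]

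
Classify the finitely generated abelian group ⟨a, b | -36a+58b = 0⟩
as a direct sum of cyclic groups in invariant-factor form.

rank_ℚ(R)=1; free=2−1=1
SNF(R) diag = [2] → torsion [2]

Answer: M ≅ ℤ^1 ⊕ ℤ/2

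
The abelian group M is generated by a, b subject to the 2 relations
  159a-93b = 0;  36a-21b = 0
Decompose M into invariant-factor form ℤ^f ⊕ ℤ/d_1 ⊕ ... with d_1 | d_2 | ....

rank_ℚ(R)=2; free=2−2=0
SNF(R) diag = [3, 3] → torsion [3, 3]

Answer: M ≅ ℤ/3 ⊕ ℤ/3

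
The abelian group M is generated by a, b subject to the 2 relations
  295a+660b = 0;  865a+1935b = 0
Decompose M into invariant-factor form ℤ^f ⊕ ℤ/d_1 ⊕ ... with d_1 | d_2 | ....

Answer: M ≅ ℤ/5 ⊕ ℤ/15

Derivation:
rank_ℚ(R)=2; free=2−2=0
SNF(R) diag = [5, 15] → torsion [5, 15]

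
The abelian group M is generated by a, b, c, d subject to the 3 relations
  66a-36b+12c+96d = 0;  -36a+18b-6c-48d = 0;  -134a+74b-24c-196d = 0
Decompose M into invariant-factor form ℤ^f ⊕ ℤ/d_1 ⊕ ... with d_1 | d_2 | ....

rank_ℚ(R)=3; free=4−3=1
SNF(R) diag = [2, 6, 6] → torsion [2, 6, 6]

Answer: M ≅ ℤ^1 ⊕ ℤ/2 ⊕ ℤ/6 ⊕ ℤ/6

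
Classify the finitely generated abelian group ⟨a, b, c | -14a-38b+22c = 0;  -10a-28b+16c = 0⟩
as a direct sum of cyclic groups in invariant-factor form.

rank_ℚ(R)=2; free=3−2=1
SNF(R) diag = [2, 2] → torsion [2, 2]

Answer: M ≅ ℤ^1 ⊕ ℤ/2 ⊕ ℤ/2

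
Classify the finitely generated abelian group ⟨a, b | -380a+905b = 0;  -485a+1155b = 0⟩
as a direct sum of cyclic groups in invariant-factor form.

rank_ℚ(R)=2; free=2−2=0
SNF(R) diag = [5, 5] → torsion [5, 5]

Answer: M ≅ ℤ/5 ⊕ ℤ/5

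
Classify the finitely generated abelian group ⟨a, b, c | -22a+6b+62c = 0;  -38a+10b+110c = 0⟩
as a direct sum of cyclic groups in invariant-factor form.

rank_ℚ(R)=2; free=3−2=1
SNF(R) diag = [2, 4] → torsion [2, 4]

Answer: M ≅ ℤ^1 ⊕ ℤ/2 ⊕ ℤ/4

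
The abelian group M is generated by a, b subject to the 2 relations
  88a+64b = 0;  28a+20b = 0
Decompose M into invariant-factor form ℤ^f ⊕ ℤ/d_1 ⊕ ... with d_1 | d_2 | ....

rank_ℚ(R)=2; free=2−2=0
SNF(R) diag = [4, 8] → torsion [4, 8]

Answer: M ≅ ℤ/4 ⊕ ℤ/8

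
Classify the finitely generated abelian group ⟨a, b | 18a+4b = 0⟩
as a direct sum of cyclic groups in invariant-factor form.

rank_ℚ(R)=1; free=2−1=1
SNF(R) diag = [2] → torsion [2]

Answer: M ≅ ℤ^1 ⊕ ℤ/2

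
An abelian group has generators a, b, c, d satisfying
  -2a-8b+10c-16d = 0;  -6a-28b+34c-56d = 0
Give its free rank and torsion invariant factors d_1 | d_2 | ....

Answer: M ≅ ℤ^2 ⊕ ℤ/2 ⊕ ℤ/4

Derivation:
rank_ℚ(R)=2; free=4−2=2
SNF(R) diag = [2, 4] → torsion [2, 4]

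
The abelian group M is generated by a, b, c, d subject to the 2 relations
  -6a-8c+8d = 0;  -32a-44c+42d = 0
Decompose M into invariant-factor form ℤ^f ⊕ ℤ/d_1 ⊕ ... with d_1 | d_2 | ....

rank_ℚ(R)=2; free=4−2=2
SNF(R) diag = [2, 2] → torsion [2, 2]

Answer: M ≅ ℤ^2 ⊕ ℤ/2 ⊕ ℤ/2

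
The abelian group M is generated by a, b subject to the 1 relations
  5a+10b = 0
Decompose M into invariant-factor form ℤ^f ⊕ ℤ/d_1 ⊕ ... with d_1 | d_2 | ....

rank_ℚ(R)=1; free=2−1=1
SNF(R) diag = [5] → torsion [5]

Answer: M ≅ ℤ^1 ⊕ ℤ/5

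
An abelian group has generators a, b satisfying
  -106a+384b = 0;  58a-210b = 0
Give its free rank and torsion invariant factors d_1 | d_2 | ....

rank_ℚ(R)=2; free=2−2=0
SNF(R) diag = [2, 6] → torsion [2, 6]

Answer: M ≅ ℤ/2 ⊕ ℤ/6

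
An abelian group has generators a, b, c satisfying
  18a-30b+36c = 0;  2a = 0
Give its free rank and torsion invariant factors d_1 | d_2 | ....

Answer: M ≅ ℤ^1 ⊕ ℤ/2 ⊕ ℤ/6

Derivation:
rank_ℚ(R)=2; free=3−2=1
SNF(R) diag = [2, 6] → torsion [2, 6]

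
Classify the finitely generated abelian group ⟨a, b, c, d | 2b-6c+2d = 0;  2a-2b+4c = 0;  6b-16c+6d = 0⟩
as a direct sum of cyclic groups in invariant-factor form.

rank_ℚ(R)=3; free=4−3=1
SNF(R) diag = [2, 2, 2] → torsion [2, 2, 2]

Answer: M ≅ ℤ^1 ⊕ ℤ/2 ⊕ ℤ/2 ⊕ ℤ/2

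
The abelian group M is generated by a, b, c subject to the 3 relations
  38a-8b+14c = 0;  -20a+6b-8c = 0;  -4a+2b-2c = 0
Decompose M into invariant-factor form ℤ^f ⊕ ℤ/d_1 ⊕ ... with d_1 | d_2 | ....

Answer: M ≅ ℤ/2 ⊕ ℤ/2 ⊕ ℤ/2

Derivation:
rank_ℚ(R)=3; free=3−3=0
SNF(R) diag = [2, 2, 2] → torsion [2, 2, 2]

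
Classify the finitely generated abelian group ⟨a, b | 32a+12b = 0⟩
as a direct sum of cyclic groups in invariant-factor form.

Answer: M ≅ ℤ^1 ⊕ ℤ/4

Derivation:
rank_ℚ(R)=1; free=2−1=1
SNF(R) diag = [4] → torsion [4]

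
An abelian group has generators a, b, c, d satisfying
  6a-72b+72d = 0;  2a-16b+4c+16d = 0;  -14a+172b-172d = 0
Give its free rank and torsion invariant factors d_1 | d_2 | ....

rank_ℚ(R)=3; free=4−3=1
SNF(R) diag = [2, 4, 12] → torsion [2, 4, 12]

Answer: M ≅ ℤ^1 ⊕ ℤ/2 ⊕ ℤ/4 ⊕ ℤ/12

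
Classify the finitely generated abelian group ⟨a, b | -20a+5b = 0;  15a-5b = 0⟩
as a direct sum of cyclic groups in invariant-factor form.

rank_ℚ(R)=2; free=2−2=0
SNF(R) diag = [5, 5] → torsion [5, 5]

Answer: M ≅ ℤ/5 ⊕ ℤ/5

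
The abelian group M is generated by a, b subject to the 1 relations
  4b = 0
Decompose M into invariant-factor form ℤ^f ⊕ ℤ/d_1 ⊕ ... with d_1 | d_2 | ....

Answer: M ≅ ℤ^1 ⊕ ℤ/4

Derivation:
rank_ℚ(R)=1; free=2−1=1
SNF(R) diag = [4] → torsion [4]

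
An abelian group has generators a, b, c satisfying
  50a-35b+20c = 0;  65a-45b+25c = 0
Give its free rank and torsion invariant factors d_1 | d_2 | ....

rank_ℚ(R)=2; free=3−2=1
SNF(R) diag = [5, 5] → torsion [5, 5]

Answer: M ≅ ℤ^1 ⊕ ℤ/5 ⊕ ℤ/5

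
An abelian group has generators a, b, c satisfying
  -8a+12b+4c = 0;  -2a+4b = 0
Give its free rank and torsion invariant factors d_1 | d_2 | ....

Answer: M ≅ ℤ^1 ⊕ ℤ/2 ⊕ ℤ/4

Derivation:
rank_ℚ(R)=2; free=3−2=1
SNF(R) diag = [2, 4] → torsion [2, 4]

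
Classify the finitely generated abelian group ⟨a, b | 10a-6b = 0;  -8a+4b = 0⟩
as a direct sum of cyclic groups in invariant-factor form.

Answer: M ≅ ℤ/2 ⊕ ℤ/4

Derivation:
rank_ℚ(R)=2; free=2−2=0
SNF(R) diag = [2, 4] → torsion [2, 4]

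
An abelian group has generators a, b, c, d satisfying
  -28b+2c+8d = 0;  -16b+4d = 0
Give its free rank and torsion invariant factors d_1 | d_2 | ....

Answer: M ≅ ℤ^2 ⊕ ℤ/2 ⊕ ℤ/4

Derivation:
rank_ℚ(R)=2; free=4−2=2
SNF(R) diag = [2, 4] → torsion [2, 4]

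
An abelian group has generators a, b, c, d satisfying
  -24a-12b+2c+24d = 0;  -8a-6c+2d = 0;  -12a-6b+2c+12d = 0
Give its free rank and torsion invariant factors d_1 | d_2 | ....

Answer: M ≅ ℤ^1 ⊕ ℤ/2 ⊕ ℤ/2 ⊕ ℤ/6

Derivation:
rank_ℚ(R)=3; free=4−3=1
SNF(R) diag = [2, 2, 6] → torsion [2, 2, 6]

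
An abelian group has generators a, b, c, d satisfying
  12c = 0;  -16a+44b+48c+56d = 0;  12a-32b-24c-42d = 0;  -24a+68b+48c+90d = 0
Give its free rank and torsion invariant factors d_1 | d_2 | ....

Answer: M ≅ ℤ/2 ⊕ ℤ/4 ⊕ ℤ/12 ⊕ ℤ/12

Derivation:
rank_ℚ(R)=4; free=4−4=0
SNF(R) diag = [2, 4, 12, 12] → torsion [2, 4, 12, 12]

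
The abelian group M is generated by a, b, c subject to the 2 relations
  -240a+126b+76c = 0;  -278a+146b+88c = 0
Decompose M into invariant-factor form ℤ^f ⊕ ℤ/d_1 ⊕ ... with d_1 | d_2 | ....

rank_ℚ(R)=2; free=3−2=1
SNF(R) diag = [2, 2] → torsion [2, 2]

Answer: M ≅ ℤ^1 ⊕ ℤ/2 ⊕ ℤ/2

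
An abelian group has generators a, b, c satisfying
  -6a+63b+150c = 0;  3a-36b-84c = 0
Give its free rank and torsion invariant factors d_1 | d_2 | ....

rank_ℚ(R)=2; free=3−2=1
SNF(R) diag = [3, 9] → torsion [3, 9]

Answer: M ≅ ℤ^1 ⊕ ℤ/3 ⊕ ℤ/9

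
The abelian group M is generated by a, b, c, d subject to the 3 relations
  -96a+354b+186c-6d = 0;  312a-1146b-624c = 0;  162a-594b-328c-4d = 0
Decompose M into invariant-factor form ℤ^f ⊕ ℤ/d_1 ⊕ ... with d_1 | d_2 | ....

rank_ℚ(R)=3; free=4−3=1
SNF(R) diag = [2, 6, 18] → torsion [2, 6, 18]

Answer: M ≅ ℤ^1 ⊕ ℤ/2 ⊕ ℤ/6 ⊕ ℤ/18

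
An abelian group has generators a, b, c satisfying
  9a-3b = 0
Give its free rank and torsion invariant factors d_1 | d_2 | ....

Answer: M ≅ ℤ^2 ⊕ ℤ/3

Derivation:
rank_ℚ(R)=1; free=3−1=2
SNF(R) diag = [3] → torsion [3]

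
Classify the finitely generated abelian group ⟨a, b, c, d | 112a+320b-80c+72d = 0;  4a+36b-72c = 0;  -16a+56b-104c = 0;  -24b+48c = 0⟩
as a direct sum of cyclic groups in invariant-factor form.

rank_ℚ(R)=4; free=4−4=0
SNF(R) diag = [4, 8, 24, 72] → torsion [4, 8, 24, 72]

Answer: M ≅ ℤ/4 ⊕ ℤ/8 ⊕ ℤ/24 ⊕ ℤ/72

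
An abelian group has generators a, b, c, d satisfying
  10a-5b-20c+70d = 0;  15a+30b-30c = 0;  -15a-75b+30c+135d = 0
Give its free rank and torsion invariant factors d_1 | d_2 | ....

rank_ℚ(R)=3; free=4−3=1
SNF(R) diag = [5, 15, 45] → torsion [5, 15, 45]

Answer: M ≅ ℤ^1 ⊕ ℤ/5 ⊕ ℤ/15 ⊕ ℤ/45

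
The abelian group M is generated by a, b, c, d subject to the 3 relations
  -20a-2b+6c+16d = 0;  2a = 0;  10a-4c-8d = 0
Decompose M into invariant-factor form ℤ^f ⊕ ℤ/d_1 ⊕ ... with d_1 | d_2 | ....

rank_ℚ(R)=3; free=4−3=1
SNF(R) diag = [2, 2, 4] → torsion [2, 2, 4]

Answer: M ≅ ℤ^1 ⊕ ℤ/2 ⊕ ℤ/2 ⊕ ℤ/4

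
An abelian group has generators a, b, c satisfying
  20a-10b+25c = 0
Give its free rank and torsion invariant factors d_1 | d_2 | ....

rank_ℚ(R)=1; free=3−1=2
SNF(R) diag = [5] → torsion [5]

Answer: M ≅ ℤ^2 ⊕ ℤ/5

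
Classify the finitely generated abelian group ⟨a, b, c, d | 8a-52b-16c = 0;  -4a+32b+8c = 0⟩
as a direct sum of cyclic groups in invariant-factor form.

rank_ℚ(R)=2; free=4−2=2
SNF(R) diag = [4, 12] → torsion [4, 12]

Answer: M ≅ ℤ^2 ⊕ ℤ/4 ⊕ ℤ/12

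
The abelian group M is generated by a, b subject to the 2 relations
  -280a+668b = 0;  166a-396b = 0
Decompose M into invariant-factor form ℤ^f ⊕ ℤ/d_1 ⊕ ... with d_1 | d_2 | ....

rank_ℚ(R)=2; free=2−2=0
SNF(R) diag = [2, 4] → torsion [2, 4]

Answer: M ≅ ℤ/2 ⊕ ℤ/4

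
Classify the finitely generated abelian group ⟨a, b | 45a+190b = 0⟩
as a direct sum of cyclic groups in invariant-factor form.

rank_ℚ(R)=1; free=2−1=1
SNF(R) diag = [5] → torsion [5]

Answer: M ≅ ℤ^1 ⊕ ℤ/5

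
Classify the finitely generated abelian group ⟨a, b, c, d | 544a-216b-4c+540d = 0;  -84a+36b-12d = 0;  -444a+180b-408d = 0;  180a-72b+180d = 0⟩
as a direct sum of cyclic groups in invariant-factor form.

Answer: M ≅ ℤ/4 ⊕ ℤ/12 ⊕ ℤ/36 ⊕ ℤ/36

Derivation:
rank_ℚ(R)=4; free=4−4=0
SNF(R) diag = [4, 12, 36, 36] → torsion [4, 12, 36, 36]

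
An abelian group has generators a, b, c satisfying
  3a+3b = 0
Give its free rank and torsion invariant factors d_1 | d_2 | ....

Answer: M ≅ ℤ^2 ⊕ ℤ/3

Derivation:
rank_ℚ(R)=1; free=3−1=2
SNF(R) diag = [3] → torsion [3]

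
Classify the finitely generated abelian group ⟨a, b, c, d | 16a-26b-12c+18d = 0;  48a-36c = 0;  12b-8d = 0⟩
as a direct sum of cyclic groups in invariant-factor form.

rank_ℚ(R)=3; free=4−3=1
SNF(R) diag = [2, 4, 12] → torsion [2, 4, 12]

Answer: M ≅ ℤ^1 ⊕ ℤ/2 ⊕ ℤ/4 ⊕ ℤ/12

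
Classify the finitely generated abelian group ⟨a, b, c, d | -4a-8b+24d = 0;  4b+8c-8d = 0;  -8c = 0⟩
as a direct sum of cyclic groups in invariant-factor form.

Answer: M ≅ ℤ^1 ⊕ ℤ/4 ⊕ ℤ/4 ⊕ ℤ/8

Derivation:
rank_ℚ(R)=3; free=4−3=1
SNF(R) diag = [4, 4, 8] → torsion [4, 4, 8]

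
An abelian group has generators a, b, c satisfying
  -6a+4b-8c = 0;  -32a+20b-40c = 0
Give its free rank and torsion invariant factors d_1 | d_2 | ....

rank_ℚ(R)=2; free=3−2=1
SNF(R) diag = [2, 4] → torsion [2, 4]

Answer: M ≅ ℤ^1 ⊕ ℤ/2 ⊕ ℤ/4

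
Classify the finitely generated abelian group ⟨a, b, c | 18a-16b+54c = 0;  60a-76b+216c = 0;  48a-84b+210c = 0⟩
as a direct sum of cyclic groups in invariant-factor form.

Answer: M ≅ ℤ/2 ⊕ ℤ/6 ⊕ ℤ/12

Derivation:
rank_ℚ(R)=3; free=3−3=0
SNF(R) diag = [2, 6, 12] → torsion [2, 6, 12]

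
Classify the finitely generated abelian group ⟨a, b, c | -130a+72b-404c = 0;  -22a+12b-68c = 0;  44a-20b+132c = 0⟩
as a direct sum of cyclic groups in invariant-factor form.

rank_ℚ(R)=3; free=3−3=0
SNF(R) diag = [2, 4, 12] → torsion [2, 4, 12]

Answer: M ≅ ℤ/2 ⊕ ℤ/4 ⊕ ℤ/12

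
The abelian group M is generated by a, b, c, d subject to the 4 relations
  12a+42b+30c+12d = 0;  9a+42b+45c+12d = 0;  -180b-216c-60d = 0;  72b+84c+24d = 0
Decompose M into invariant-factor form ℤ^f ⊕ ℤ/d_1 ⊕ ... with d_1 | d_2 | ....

Answer: M ≅ ℤ/3 ⊕ ℤ/6 ⊕ ℤ/12 ⊕ ℤ/12

Derivation:
rank_ℚ(R)=4; free=4−4=0
SNF(R) diag = [3, 6, 12, 12] → torsion [3, 6, 12, 12]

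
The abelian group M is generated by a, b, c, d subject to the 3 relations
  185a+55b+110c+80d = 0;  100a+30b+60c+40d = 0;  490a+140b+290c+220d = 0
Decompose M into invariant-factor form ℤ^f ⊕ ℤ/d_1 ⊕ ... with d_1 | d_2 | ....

rank_ℚ(R)=3; free=4−3=1
SNF(R) diag = [5, 10, 10] → torsion [5, 10, 10]

Answer: M ≅ ℤ^1 ⊕ ℤ/5 ⊕ ℤ/10 ⊕ ℤ/10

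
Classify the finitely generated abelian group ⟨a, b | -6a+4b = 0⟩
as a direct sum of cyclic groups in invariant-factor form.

Answer: M ≅ ℤ^1 ⊕ ℤ/2

Derivation:
rank_ℚ(R)=1; free=2−1=1
SNF(R) diag = [2] → torsion [2]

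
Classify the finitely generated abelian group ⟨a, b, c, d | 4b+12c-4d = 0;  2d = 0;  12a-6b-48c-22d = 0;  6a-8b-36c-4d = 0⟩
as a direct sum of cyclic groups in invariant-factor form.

rank_ℚ(R)=4; free=4−4=0
SNF(R) diag = [2, 2, 6, 12] → torsion [2, 2, 6, 12]

Answer: M ≅ ℤ/2 ⊕ ℤ/2 ⊕ ℤ/6 ⊕ ℤ/12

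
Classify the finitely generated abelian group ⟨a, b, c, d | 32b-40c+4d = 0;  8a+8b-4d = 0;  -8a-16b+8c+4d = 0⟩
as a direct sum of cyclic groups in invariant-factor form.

rank_ℚ(R)=3; free=4−3=1
SNF(R) diag = [4, 8, 8] → torsion [4, 8, 8]

Answer: M ≅ ℤ^1 ⊕ ℤ/4 ⊕ ℤ/8 ⊕ ℤ/8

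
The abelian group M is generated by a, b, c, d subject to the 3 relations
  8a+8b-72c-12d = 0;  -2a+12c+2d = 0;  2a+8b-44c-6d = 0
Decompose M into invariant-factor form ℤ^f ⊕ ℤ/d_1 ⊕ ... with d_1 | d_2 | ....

Answer: M ≅ ℤ^1 ⊕ ℤ/2 ⊕ ℤ/4 ⊕ ℤ/8

Derivation:
rank_ℚ(R)=3; free=4−3=1
SNF(R) diag = [2, 4, 8] → torsion [2, 4, 8]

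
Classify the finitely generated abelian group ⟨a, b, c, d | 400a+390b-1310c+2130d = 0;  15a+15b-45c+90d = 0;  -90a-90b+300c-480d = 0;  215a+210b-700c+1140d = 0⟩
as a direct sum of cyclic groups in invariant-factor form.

Answer: M ≅ ℤ/5 ⊕ ℤ/15 ⊕ ℤ/30 ⊕ ℤ/30

Derivation:
rank_ℚ(R)=4; free=4−4=0
SNF(R) diag = [5, 15, 30, 30] → torsion [5, 15, 30, 30]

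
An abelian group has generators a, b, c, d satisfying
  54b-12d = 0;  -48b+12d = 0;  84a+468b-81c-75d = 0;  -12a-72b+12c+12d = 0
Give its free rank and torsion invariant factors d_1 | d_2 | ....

rank_ℚ(R)=4; free=4−4=0
SNF(R) diag = [3, 6, 12, 12] → torsion [3, 6, 12, 12]

Answer: M ≅ ℤ/3 ⊕ ℤ/6 ⊕ ℤ/12 ⊕ ℤ/12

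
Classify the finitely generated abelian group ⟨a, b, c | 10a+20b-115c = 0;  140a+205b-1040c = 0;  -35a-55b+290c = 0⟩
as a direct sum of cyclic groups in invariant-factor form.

rank_ℚ(R)=3; free=3−3=0
SNF(R) diag = [5, 15, 15] → torsion [5, 15, 15]

Answer: M ≅ ℤ/5 ⊕ ℤ/15 ⊕ ℤ/15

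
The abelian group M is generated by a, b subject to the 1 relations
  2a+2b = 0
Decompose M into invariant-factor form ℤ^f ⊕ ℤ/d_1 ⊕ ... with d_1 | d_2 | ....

rank_ℚ(R)=1; free=2−1=1
SNF(R) diag = [2] → torsion [2]

Answer: M ≅ ℤ^1 ⊕ ℤ/2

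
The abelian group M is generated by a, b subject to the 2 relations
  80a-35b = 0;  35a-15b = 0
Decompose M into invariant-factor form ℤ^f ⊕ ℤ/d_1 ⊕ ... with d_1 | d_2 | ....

Answer: M ≅ ℤ/5 ⊕ ℤ/5

Derivation:
rank_ℚ(R)=2; free=2−2=0
SNF(R) diag = [5, 5] → torsion [5, 5]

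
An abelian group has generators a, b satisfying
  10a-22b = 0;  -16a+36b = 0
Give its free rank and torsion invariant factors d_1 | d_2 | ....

Answer: M ≅ ℤ/2 ⊕ ℤ/4

Derivation:
rank_ℚ(R)=2; free=2−2=0
SNF(R) diag = [2, 4] → torsion [2, 4]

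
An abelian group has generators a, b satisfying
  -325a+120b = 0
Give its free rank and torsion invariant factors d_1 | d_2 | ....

rank_ℚ(R)=1; free=2−1=1
SNF(R) diag = [5] → torsion [5]

Answer: M ≅ ℤ^1 ⊕ ℤ/5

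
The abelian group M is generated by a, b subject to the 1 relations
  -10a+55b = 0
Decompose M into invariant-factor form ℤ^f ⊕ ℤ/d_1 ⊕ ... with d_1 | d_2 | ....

Answer: M ≅ ℤ^1 ⊕ ℤ/5

Derivation:
rank_ℚ(R)=1; free=2−1=1
SNF(R) diag = [5] → torsion [5]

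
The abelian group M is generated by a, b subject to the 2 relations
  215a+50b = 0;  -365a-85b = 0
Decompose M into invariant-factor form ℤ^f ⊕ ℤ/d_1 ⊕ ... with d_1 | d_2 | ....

Answer: M ≅ ℤ/5 ⊕ ℤ/5

Derivation:
rank_ℚ(R)=2; free=2−2=0
SNF(R) diag = [5, 5] → torsion [5, 5]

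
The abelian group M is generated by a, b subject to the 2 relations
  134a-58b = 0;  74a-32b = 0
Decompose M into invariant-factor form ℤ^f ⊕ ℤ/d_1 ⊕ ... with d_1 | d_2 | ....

Answer: M ≅ ℤ/2 ⊕ ℤ/2

Derivation:
rank_ℚ(R)=2; free=2−2=0
SNF(R) diag = [2, 2] → torsion [2, 2]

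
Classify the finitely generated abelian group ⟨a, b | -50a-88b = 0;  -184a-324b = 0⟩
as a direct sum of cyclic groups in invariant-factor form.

Answer: M ≅ ℤ/2 ⊕ ℤ/4

Derivation:
rank_ℚ(R)=2; free=2−2=0
SNF(R) diag = [2, 4] → torsion [2, 4]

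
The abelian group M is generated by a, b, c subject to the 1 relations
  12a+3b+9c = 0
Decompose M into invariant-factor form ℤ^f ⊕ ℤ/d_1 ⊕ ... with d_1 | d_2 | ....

rank_ℚ(R)=1; free=3−1=2
SNF(R) diag = [3] → torsion [3]

Answer: M ≅ ℤ^2 ⊕ ℤ/3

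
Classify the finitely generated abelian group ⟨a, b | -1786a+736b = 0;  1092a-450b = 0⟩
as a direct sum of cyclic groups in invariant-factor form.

Answer: M ≅ ℤ/2 ⊕ ℤ/6

Derivation:
rank_ℚ(R)=2; free=2−2=0
SNF(R) diag = [2, 6] → torsion [2, 6]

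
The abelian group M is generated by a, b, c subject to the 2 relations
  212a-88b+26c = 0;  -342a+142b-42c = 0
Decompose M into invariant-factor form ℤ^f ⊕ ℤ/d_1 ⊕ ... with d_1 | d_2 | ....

Answer: M ≅ ℤ^1 ⊕ ℤ/2 ⊕ ℤ/2

Derivation:
rank_ℚ(R)=2; free=3−2=1
SNF(R) diag = [2, 2] → torsion [2, 2]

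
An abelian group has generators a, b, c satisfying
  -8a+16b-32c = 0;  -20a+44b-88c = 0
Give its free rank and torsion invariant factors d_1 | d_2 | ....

rank_ℚ(R)=2; free=3−2=1
SNF(R) diag = [4, 8] → torsion [4, 8]

Answer: M ≅ ℤ^1 ⊕ ℤ/4 ⊕ ℤ/8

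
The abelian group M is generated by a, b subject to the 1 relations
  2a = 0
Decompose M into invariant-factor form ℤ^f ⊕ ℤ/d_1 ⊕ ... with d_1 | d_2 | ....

Answer: M ≅ ℤ^1 ⊕ ℤ/2

Derivation:
rank_ℚ(R)=1; free=2−1=1
SNF(R) diag = [2] → torsion [2]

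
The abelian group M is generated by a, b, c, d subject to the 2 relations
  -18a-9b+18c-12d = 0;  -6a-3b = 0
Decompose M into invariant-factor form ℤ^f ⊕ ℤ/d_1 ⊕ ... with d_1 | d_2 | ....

rank_ℚ(R)=2; free=4−2=2
SNF(R) diag = [3, 6] → torsion [3, 6]

Answer: M ≅ ℤ^2 ⊕ ℤ/3 ⊕ ℤ/6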